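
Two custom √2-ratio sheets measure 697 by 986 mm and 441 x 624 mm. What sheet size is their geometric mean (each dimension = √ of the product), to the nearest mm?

554 × 784 mm

Short side: √(697 · 441) = √307377 ≈ 554.4 → 554 mm
Long side: √(986 · 624) = √615264 ≈ 784.4 → 784 mm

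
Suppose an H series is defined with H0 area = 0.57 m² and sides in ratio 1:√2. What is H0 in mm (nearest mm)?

635 × 898 mm

Let the short side be w mm. Then w · w√2 = 0.57 m² = 570,000 mm².
w² = 570,000/√2, so w ≈ 634.9 mm; long side = w√2 ≈ 897.8 mm.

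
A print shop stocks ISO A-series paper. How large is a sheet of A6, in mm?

A0 = 841 × 1189 mm (A0 has area 1 m², aspect 1:√2).
A1: ⌊1189/2⌋ × 841 = 594 × 841 mm
A2: ⌊841/2⌋ × 594 = 420 × 594 mm
A3: ⌊594/2⌋ × 420 = 297 × 420 mm
A4: ⌊420/2⌋ × 297 = 210 × 297 mm
A5: ⌊297/2⌋ × 210 = 148 × 210 mm
A6: ⌊210/2⌋ × 148 = 105 × 148 mm

105 × 148 mm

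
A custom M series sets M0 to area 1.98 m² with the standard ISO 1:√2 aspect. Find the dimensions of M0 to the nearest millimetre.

1183 × 1673 mm

Let the short side be w mm. Then w · w√2 = 1.98 m² = 1,980,000 mm².
w² = 1,980,000/√2, so w ≈ 1183.2 mm; long side = w√2 ≈ 1673.4 mm.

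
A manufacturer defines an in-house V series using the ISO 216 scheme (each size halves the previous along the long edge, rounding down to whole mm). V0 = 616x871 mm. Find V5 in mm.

108 × 154 mm

V1 = 435 × 616 mm (from V0 by 1 halving).
V2: ⌊616/2⌋ × 435 = 308 × 435 mm
V3: ⌊435/2⌋ × 308 = 217 × 308 mm
V4: ⌊308/2⌋ × 217 = 154 × 217 mm
V5: ⌊217/2⌋ × 154 = 108 × 154 mm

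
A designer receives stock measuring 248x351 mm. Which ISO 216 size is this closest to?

B4 (250 × 353 mm)

Aspect ratio 351/248 ≈ 1.415 — close to the ISO √2 ≈ 1.414.
In the B-series (B0 = 1000 × 1414 mm): B4 = 250 × 353 mm.
Off by 4 mm total — nearest standard size.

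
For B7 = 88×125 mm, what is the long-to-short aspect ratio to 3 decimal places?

1.420

125 / 88 = 1.420
ISO 216 targets √2 ≈ 1.414; the +0.006 deviation is from mm rounding.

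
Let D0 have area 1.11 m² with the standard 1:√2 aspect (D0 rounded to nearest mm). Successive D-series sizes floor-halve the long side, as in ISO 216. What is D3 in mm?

313 × 443 mm

Let D0's short side be w mm. w · w√2 = 1.11 m² = 1,110,000 mm², so w ≈ 885.9 mm and w√2 ≈ 1252.9 mm → D0 = 886 × 1253 mm.
D1: ⌊1253/2⌋ × 886 = 626 × 886 mm
D2: ⌊886/2⌋ × 626 = 443 × 626 mm
D3: ⌊626/2⌋ × 443 = 313 × 443 mm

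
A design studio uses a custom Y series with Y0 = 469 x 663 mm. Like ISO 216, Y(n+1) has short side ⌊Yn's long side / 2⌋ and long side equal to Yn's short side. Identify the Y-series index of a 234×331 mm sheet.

Y0: 469 × 663 mm
Y1: 331 × 469 mm
Y2: 234 × 331 mm
Y3: 165 × 234 mm
→ matches Y2.

Y2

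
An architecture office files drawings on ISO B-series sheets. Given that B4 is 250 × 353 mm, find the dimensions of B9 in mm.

44 × 62 mm

B5: ⌊353/2⌋ × 250 = 176 × 250 mm
B6: ⌊250/2⌋ × 176 = 125 × 176 mm
B7: ⌊176/2⌋ × 125 = 88 × 125 mm
B8: ⌊125/2⌋ × 88 = 62 × 88 mm
B9: ⌊88/2⌋ × 62 = 44 × 62 mm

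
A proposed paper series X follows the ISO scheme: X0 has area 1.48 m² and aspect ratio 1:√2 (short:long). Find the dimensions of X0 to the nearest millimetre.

Let the short side be w mm. Then w · w√2 = 1.48 m² = 1,480,000 mm².
w² = 1,480,000/√2, so w ≈ 1023.0 mm; long side = w√2 ≈ 1446.7 mm.

1023 × 1447 mm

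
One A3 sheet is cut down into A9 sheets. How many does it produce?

64

Each ISO step halves the sheet: 1 × A3 → 2 × A4 → 4 × A5 → 8 × A6 → …
From A3 to A9 is 6 halving steps: 2^6 = 64.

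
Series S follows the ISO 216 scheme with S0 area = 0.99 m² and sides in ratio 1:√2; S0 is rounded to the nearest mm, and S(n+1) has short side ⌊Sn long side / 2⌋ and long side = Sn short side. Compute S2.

418 × 591 mm

Let S0's short side be w mm. w · w√2 = 0.99 m² = 990,000 mm², so w ≈ 836.7 mm and w√2 ≈ 1183.2 mm → S0 = 837 × 1183 mm.
S1: ⌊1183/2⌋ × 837 = 591 × 837 mm
S2: ⌊837/2⌋ × 591 = 418 × 591 mm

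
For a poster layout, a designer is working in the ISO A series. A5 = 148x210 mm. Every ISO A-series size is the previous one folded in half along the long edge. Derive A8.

52 × 74 mm

A6: ⌊210/2⌋ × 148 = 105 × 148 mm
A7: ⌊148/2⌋ × 105 = 74 × 105 mm
A8: ⌊105/2⌋ × 74 = 52 × 74 mm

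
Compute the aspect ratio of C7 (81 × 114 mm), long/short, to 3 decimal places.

1.407

114 / 81 = 1.407
ISO 216 targets √2 ≈ 1.414; the -0.007 deviation is from mm rounding.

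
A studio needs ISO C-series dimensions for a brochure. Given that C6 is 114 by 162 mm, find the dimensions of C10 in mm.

28 × 40 mm

C7: ⌊162/2⌋ × 114 = 81 × 114 mm
C8: ⌊114/2⌋ × 81 = 57 × 81 mm
C9: ⌊81/2⌋ × 57 = 40 × 57 mm
C10: ⌊57/2⌋ × 40 = 28 × 40 mm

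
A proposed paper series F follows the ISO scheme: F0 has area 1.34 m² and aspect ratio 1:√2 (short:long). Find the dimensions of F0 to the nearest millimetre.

973 × 1377 mm

Let the short side be w mm. Then w · w√2 = 1.34 m² = 1,340,000 mm².
w² = 1,340,000/√2, so w ≈ 973.4 mm; long side = w√2 ≈ 1376.6 mm.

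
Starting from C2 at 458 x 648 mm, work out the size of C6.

C3: ⌊648/2⌋ × 458 = 324 × 458 mm
C4: ⌊458/2⌋ × 324 = 229 × 324 mm
C5: ⌊324/2⌋ × 229 = 162 × 229 mm
C6: ⌊229/2⌋ × 162 = 114 × 162 mm

114 × 162 mm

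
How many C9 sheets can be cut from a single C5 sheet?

Each ISO step halves the sheet: 1 × C5 → 2 × C6 → 4 × C7 → 8 × C8 → …
From C5 to C9 is 4 halving steps: 2^4 = 16.

16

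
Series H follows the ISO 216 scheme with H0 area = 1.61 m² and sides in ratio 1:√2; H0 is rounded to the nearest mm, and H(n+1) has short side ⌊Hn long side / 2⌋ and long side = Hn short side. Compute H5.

Let H0's short side be w mm. w · w√2 = 1.61 m² = 1,610,000 mm², so w ≈ 1067.0 mm and w√2 ≈ 1508.9 mm → H0 = 1067 × 1509 mm.
H1: ⌊1509/2⌋ × 1067 = 754 × 1067 mm
H2: ⌊1067/2⌋ × 754 = 533 × 754 mm
H3: ⌊754/2⌋ × 533 = 377 × 533 mm
H4: ⌊533/2⌋ × 377 = 266 × 377 mm
H5: ⌊377/2⌋ × 266 = 188 × 266 mm

188 × 266 mm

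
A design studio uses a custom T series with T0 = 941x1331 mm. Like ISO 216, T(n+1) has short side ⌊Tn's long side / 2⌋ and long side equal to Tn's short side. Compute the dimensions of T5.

166 × 235 mm

T1: ⌊1331/2⌋ × 941 = 665 × 941 mm
T2: ⌊941/2⌋ × 665 = 470 × 665 mm
T3: ⌊665/2⌋ × 470 = 332 × 470 mm
T4: ⌊470/2⌋ × 332 = 235 × 332 mm
T5: ⌊332/2⌋ × 235 = 166 × 235 mm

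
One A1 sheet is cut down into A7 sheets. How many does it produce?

A1 = 594 × 841 mm; A7 = 74 × 105 mm.
Each halving step doubles the count; 6 steps from A1 to A7.
2^6 = 64.

64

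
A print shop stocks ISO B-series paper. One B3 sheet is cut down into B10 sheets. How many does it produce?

Each ISO step halves the sheet: 1 × B3 → 2 × B4 → 4 × B5 → 8 × B6 → …
From B3 to B10 is 7 halving steps: 2^7 = 128.

128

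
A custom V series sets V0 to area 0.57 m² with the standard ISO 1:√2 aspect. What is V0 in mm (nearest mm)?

635 × 898 mm

Let the short side be w mm. Then w · w√2 = 0.57 m² = 570,000 mm².
w² = 570,000/√2, so w ≈ 634.9 mm; long side = w√2 ≈ 897.8 mm.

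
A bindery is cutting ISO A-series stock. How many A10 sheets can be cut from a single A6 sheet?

Each ISO step halves the sheet: 1 × A6 → 2 × A7 → 4 × A8 → 8 × A9 → …
From A6 to A10 is 4 halving steps: 2^4 = 16.

16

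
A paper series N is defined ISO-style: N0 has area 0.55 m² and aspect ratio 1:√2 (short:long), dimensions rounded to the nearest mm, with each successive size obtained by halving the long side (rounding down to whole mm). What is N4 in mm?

Let N0's short side be w mm. w · w√2 = 0.55 m² = 550,000 mm², so w ≈ 623.6 mm and w√2 ≈ 881.9 mm → N0 = 624 × 882 mm.
N1: ⌊882/2⌋ × 624 = 441 × 624 mm
N2: ⌊624/2⌋ × 441 = 312 × 441 mm
N3: ⌊441/2⌋ × 312 = 220 × 312 mm
N4: ⌊312/2⌋ × 220 = 156 × 220 mm

156 × 220 mm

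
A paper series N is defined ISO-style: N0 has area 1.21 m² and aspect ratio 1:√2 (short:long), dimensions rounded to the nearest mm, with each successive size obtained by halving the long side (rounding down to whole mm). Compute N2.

462 × 654 mm

Let N0's short side be w mm. w · w√2 = 1.21 m² = 1,210,000 mm², so w ≈ 925.0 mm and w√2 ≈ 1308.1 mm → N0 = 925 × 1308 mm.
N1: ⌊1308/2⌋ × 925 = 654 × 925 mm
N2: ⌊925/2⌋ × 654 = 462 × 654 mm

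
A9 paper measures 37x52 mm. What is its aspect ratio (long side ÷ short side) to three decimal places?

52 / 37 = 1.405
ISO 216 targets √2 ≈ 1.414; the -0.009 deviation is from mm rounding.

1.405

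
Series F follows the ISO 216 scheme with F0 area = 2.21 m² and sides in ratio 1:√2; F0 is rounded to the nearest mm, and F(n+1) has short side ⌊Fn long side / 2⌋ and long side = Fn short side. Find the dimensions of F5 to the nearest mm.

221 × 312 mm

Let F0's short side be w mm. w · w√2 = 2.21 m² = 2,210,000 mm², so w ≈ 1250.1 mm and w√2 ≈ 1767.9 mm → F0 = 1250 × 1768 mm.
F1: ⌊1768/2⌋ × 1250 = 884 × 1250 mm
F2: ⌊1250/2⌋ × 884 = 625 × 884 mm
F3: ⌊884/2⌋ × 625 = 442 × 625 mm
F4: ⌊625/2⌋ × 442 = 312 × 442 mm
F5: ⌊442/2⌋ × 312 = 221 × 312 mm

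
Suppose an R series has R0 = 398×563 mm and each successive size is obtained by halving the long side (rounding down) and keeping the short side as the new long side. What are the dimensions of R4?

99 × 140 mm

R1: ⌊563/2⌋ × 398 = 281 × 398 mm
R2: ⌊398/2⌋ × 281 = 199 × 281 mm
R3: ⌊281/2⌋ × 199 = 140 × 199 mm
R4: ⌊199/2⌋ × 140 = 99 × 140 mm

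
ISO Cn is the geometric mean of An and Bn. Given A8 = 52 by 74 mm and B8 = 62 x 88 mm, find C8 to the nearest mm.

Short side: √(52 · 62) = √3224 ≈ 56.8 → 57 mm
Long side: √(74 · 88) = √6512 ≈ 80.7 → 81 mm

57 × 81 mm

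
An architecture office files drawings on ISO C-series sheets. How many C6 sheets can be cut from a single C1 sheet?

C1 = 648 × 917 mm; C6 = 114 × 162 mm.
Each halving step doubles the count; 5 steps from C1 to C6.
2^5 = 32.

32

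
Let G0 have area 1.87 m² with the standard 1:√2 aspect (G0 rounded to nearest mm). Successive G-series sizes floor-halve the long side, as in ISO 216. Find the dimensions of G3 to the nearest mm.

406 × 575 mm

Let G0's short side be w mm. w · w√2 = 1.87 m² = 1,870,000 mm², so w ≈ 1149.9 mm and w√2 ≈ 1626.2 mm → G0 = 1150 × 1626 mm.
G1: ⌊1626/2⌋ × 1150 = 813 × 1150 mm
G2: ⌊1150/2⌋ × 813 = 575 × 813 mm
G3: ⌊813/2⌋ × 575 = 406 × 575 mm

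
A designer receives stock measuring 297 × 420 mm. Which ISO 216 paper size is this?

A3 (297 × 420 mm)

Aspect ratio 420/297 ≈ 1.414 — close to the ISO √2 ≈ 1.414.
In the A-series (A0 area = 1 m²): A3 = 297 × 420 mm.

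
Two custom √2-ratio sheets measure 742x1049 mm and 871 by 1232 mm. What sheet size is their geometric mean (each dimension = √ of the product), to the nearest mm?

Short side: √(742 · 871) = √646282 ≈ 803.9 → 804 mm
Long side: √(1049 · 1232) = √1292368 ≈ 1136.8 → 1137 mm

804 × 1137 mm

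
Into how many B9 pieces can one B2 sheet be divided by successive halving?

Each ISO step halves the sheet: 1 × B2 → 2 × B3 → 4 × B4 → 8 × B5 → …
From B2 to B9 is 7 halving steps: 2^7 = 128.

128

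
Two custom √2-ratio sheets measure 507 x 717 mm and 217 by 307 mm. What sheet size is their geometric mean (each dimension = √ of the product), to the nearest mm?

Short side: √(507 · 217) = √110019 ≈ 331.7 → 332 mm
Long side: √(717 · 307) = √220119 ≈ 469.2 → 469 mm

332 × 469 mm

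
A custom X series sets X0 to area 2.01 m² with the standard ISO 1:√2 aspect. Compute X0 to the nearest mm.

Let the short side be w mm. Then w · w√2 = 2.01 m² = 2,010,000 mm².
w² = 2,010,000/√2, so w ≈ 1192.2 mm; long side = w√2 ≈ 1686.0 mm.

1192 × 1686 mm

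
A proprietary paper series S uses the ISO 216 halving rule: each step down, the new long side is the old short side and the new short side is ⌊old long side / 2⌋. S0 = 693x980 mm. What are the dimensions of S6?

86 × 122 mm

S1: ⌊980/2⌋ × 693 = 490 × 693 mm
S2: ⌊693/2⌋ × 490 = 346 × 490 mm
S3: ⌊490/2⌋ × 346 = 245 × 346 mm
S4: ⌊346/2⌋ × 245 = 173 × 245 mm
S5: ⌊245/2⌋ × 173 = 122 × 173 mm
S6: ⌊173/2⌋ × 122 = 86 × 122 mm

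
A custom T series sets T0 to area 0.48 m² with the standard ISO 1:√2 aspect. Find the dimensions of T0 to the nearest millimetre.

Let the short side be w mm. Then w · w√2 = 0.48 m² = 480,000 mm².
w² = 480,000/√2, so w ≈ 582.6 mm; long side = w√2 ≈ 823.9 mm.

583 × 824 mm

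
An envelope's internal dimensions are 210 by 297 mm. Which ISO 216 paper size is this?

Aspect ratio 297/210 ≈ 1.414 — close to the ISO √2 ≈ 1.414.
In the A-series (A0 area = 1 m²): A4 = 210 × 297 mm.

A4 (210 × 297 mm)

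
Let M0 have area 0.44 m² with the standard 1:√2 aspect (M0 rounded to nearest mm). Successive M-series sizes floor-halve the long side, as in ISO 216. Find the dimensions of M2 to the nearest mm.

279 × 394 mm

Let M0's short side be w mm. w · w√2 = 0.44 m² = 440,000 mm², so w ≈ 557.8 mm and w√2 ≈ 788.8 mm → M0 = 558 × 789 mm.
M1: ⌊789/2⌋ × 558 = 394 × 558 mm
M2: ⌊558/2⌋ × 394 = 279 × 394 mm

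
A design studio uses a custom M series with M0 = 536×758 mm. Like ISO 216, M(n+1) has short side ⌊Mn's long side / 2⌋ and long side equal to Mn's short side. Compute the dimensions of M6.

67 × 94 mm

M1: ⌊758/2⌋ × 536 = 379 × 536 mm
M2: ⌊536/2⌋ × 379 = 268 × 379 mm
M3: ⌊379/2⌋ × 268 = 189 × 268 mm
M4: ⌊268/2⌋ × 189 = 134 × 189 mm
M5: ⌊189/2⌋ × 134 = 94 × 134 mm
M6: ⌊134/2⌋ × 94 = 67 × 94 mm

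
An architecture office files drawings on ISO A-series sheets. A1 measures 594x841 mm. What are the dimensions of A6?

105 × 148 mm

A2: ⌊841/2⌋ × 594 = 420 × 594 mm
A3: ⌊594/2⌋ × 420 = 297 × 420 mm
A4: ⌊420/2⌋ × 297 = 210 × 297 mm
A5: ⌊297/2⌋ × 210 = 148 × 210 mm
A6: ⌊210/2⌋ × 148 = 105 × 148 mm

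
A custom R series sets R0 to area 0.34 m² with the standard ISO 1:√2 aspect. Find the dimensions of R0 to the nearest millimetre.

Let the short side be w mm. Then w · w√2 = 0.34 m² = 340,000 mm².
w² = 340,000/√2, so w ≈ 490.3 mm; long side = w√2 ≈ 693.4 mm.

490 × 693 mm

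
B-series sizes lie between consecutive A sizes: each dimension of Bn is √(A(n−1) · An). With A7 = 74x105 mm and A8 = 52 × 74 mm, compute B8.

Short side: √(74 · 52) = √3848 ≈ 62.0 → 62 mm
Long side: √(105 · 74) = √7770 ≈ 88.1 → 88 mm

62 × 88 mm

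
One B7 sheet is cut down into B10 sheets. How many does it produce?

8

B7 = 88 × 125 mm; B10 = 31 × 44 mm.
Each halving step doubles the count; 3 steps from B7 to B10.
2^3 = 8.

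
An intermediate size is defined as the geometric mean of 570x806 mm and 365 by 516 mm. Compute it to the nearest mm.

456 × 645 mm

Short side: √(570 · 365) = √208050 ≈ 456.1 → 456 mm
Long side: √(806 · 516) = √415896 ≈ 644.9 → 645 mm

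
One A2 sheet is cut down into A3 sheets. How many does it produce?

2

Each ISO step halves the sheet: 1 × A2 → 2 × A3
From A2 to A3 is 1 halving step: 2^1 = 2.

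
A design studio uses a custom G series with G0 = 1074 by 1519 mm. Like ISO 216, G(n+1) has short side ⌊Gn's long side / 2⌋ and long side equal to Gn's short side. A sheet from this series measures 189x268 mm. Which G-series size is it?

G0: 1074 × 1519 mm
G1: 759 × 1074 mm
G2: 537 × 759 mm
G3: 379 × 537 mm
G4: 268 × 379 mm
G5: 189 × 268 mm
G6: 134 × 189 mm
→ matches G5.

G5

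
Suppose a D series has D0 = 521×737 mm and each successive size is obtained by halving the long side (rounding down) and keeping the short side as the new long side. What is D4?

130 × 184 mm

D1: ⌊737/2⌋ × 521 = 368 × 521 mm
D2: ⌊521/2⌋ × 368 = 260 × 368 mm
D3: ⌊368/2⌋ × 260 = 184 × 260 mm
D4: ⌊260/2⌋ × 184 = 130 × 184 mm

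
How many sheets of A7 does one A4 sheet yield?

Each ISO step halves the sheet: 1 × A4 → 2 × A5 → 4 × A6 → 8 × A7
From A4 to A7 is 3 halving steps: 2^3 = 8.

8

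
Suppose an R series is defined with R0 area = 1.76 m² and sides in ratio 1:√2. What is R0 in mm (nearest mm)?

1116 × 1578 mm

Let the short side be w mm. Then w · w√2 = 1.76 m² = 1,760,000 mm².
w² = 1,760,000/√2, so w ≈ 1115.6 mm; long side = w√2 ≈ 1577.7 mm.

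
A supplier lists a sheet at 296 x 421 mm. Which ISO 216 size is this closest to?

A3 (297 × 420 mm)

Aspect ratio 421/296 ≈ 1.422 — close to the ISO √2 ≈ 1.414.
In the A-series (A0 area = 1 m²): A3 = 297 × 420 mm.
Off by 2 mm total — nearest standard size.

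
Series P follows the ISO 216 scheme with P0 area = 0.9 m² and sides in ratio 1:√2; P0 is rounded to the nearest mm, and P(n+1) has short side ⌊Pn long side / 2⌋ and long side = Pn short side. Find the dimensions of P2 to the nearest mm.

Let P0's short side be w mm. w · w√2 = 0.9 m² = 900,000 mm², so w ≈ 797.7 mm and w√2 ≈ 1128.2 mm → P0 = 798 × 1128 mm.
P1: ⌊1128/2⌋ × 798 = 564 × 798 mm
P2: ⌊798/2⌋ × 564 = 399 × 564 mm

399 × 564 mm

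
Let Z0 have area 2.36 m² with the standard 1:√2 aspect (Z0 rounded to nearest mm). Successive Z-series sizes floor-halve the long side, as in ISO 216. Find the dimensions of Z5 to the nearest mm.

228 × 323 mm

Let Z0's short side be w mm. w · w√2 = 2.36 m² = 2,360,000 mm², so w ≈ 1291.8 mm and w√2 ≈ 1826.9 mm → Z0 = 1292 × 1827 mm.
Z1: ⌊1827/2⌋ × 1292 = 913 × 1292 mm
Z2: ⌊1292/2⌋ × 913 = 646 × 913 mm
Z3: ⌊913/2⌋ × 646 = 456 × 646 mm
Z4: ⌊646/2⌋ × 456 = 323 × 456 mm
Z5: ⌊456/2⌋ × 323 = 228 × 323 mm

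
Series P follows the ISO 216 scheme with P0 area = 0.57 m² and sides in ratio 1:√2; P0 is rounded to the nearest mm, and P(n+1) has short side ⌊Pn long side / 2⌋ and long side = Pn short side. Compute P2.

317 × 449 mm

Let P0's short side be w mm. w · w√2 = 0.57 m² = 570,000 mm², so w ≈ 634.9 mm and w√2 ≈ 897.8 mm → P0 = 635 × 898 mm.
P1: ⌊898/2⌋ × 635 = 449 × 635 mm
P2: ⌊635/2⌋ × 449 = 317 × 449 mm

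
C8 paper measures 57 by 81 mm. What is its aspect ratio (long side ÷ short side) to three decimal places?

1.421

81 / 57 = 1.421
ISO 216 targets √2 ≈ 1.414; the +0.007 deviation is from mm rounding.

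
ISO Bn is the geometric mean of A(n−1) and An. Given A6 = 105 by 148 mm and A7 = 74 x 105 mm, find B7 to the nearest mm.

88 × 125 mm

Short side: √(105 · 74) = √7770 ≈ 88.1 → 88 mm
Long side: √(148 · 105) = √15540 ≈ 124.7 → 125 mm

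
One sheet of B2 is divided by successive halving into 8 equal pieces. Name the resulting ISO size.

B5

8 = 2^3, so 3 halving steps.
B2 → B3 → … → B5 after 3 steps.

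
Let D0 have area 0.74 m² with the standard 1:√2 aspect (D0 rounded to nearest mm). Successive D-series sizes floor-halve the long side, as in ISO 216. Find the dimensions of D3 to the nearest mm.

255 × 361 mm

Let D0's short side be w mm. w · w√2 = 0.74 m² = 740,000 mm², so w ≈ 723.4 mm and w√2 ≈ 1023.0 mm → D0 = 723 × 1023 mm.
D1: ⌊1023/2⌋ × 723 = 511 × 723 mm
D2: ⌊723/2⌋ × 511 = 361 × 511 mm
D3: ⌊511/2⌋ × 361 = 255 × 361 mm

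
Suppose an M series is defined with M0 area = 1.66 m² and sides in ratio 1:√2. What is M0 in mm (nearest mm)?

1083 × 1532 mm

Let the short side be w mm. Then w · w√2 = 1.66 m² = 1,660,000 mm².
w² = 1,660,000/√2, so w ≈ 1083.4 mm; long side = w√2 ≈ 1532.2 mm.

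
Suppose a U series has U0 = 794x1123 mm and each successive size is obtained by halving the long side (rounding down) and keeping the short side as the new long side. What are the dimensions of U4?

U1 = 561 × 794 mm (from U0 by 1 halving).
U2: ⌊794/2⌋ × 561 = 397 × 561 mm
U3: ⌊561/2⌋ × 397 = 280 × 397 mm
U4: ⌊397/2⌋ × 280 = 198 × 280 mm

198 × 280 mm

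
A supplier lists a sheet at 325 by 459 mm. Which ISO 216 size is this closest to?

C3 (324 × 458 mm)

Aspect ratio 459/325 ≈ 1.412 — close to the ISO √2 ≈ 1.414.
In the C-series (envelope sizes, between A and B): C3 = 324 × 458 mm.
Off by 2 mm total — nearest standard size.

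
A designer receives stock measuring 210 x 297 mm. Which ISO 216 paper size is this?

Aspect ratio 297/210 ≈ 1.414 — close to the ISO √2 ≈ 1.414.
In the A-series (A0 area = 1 m²): A4 = 210 × 297 mm.

A4 (210 × 297 mm)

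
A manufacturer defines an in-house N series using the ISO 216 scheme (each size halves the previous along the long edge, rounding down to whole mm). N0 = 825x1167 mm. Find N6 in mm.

N1 = 583 × 825 mm (from N0 by 1 halving).
N2: ⌊825/2⌋ × 583 = 412 × 583 mm
N3: ⌊583/2⌋ × 412 = 291 × 412 mm
N4: ⌊412/2⌋ × 291 = 206 × 291 mm
N5: ⌊291/2⌋ × 206 = 145 × 206 mm
N6: ⌊206/2⌋ × 145 = 103 × 145 mm

103 × 145 mm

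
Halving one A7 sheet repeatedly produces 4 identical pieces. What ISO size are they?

A9

4 = 2^2, so 2 halving steps.
A7 → A8 → … → A9 after 2 steps.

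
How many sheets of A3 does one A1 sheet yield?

A1 = 594 × 841 mm; A3 = 297 × 420 mm.
Each halving step doubles the count; 2 steps from A1 to A3.
2^2 = 4.

4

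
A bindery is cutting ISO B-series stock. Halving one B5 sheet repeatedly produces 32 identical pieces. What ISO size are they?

B10

32 = 2^5, so 5 halving steps.
B5 → B6 → … → B10 after 5 steps.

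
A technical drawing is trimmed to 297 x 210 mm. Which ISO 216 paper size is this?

A4 (210 × 297 mm)

Aspect ratio 297/210 ≈ 1.414 — close to the ISO √2 ≈ 1.414.
In the A-series (A0 area = 1 m²): A4 = 210 × 297 mm.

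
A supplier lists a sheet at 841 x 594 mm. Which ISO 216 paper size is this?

Aspect ratio 841/594 ≈ 1.416 — close to the ISO √2 ≈ 1.414.
In the A-series (A0 area = 1 m²): A1 = 594 × 841 mm.

A1 (594 × 841 mm)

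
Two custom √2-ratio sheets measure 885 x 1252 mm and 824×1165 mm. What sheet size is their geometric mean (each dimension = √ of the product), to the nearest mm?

Short side: √(885 · 824) = √729240 ≈ 854.0 → 854 mm
Long side: √(1252 · 1165) = √1458580 ≈ 1207.7 → 1208 mm

854 × 1208 mm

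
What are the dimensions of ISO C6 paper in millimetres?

114 × 162 mm

C0 = 917 × 1297 mm (C0 is the geometric mean of A0 and B0, aspect 1:√2).
C1: ⌊1297/2⌋ × 917 = 648 × 917 mm
C2: ⌊917/2⌋ × 648 = 458 × 648 mm
C3: ⌊648/2⌋ × 458 = 324 × 458 mm
C4: ⌊458/2⌋ × 324 = 229 × 324 mm
C5: ⌊324/2⌋ × 229 = 162 × 229 mm
C6: ⌊229/2⌋ × 162 = 114 × 162 mm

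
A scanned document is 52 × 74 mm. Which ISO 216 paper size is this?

A8 (52 × 74 mm)

Aspect ratio 74/52 ≈ 1.423 — close to the ISO √2 ≈ 1.414.
In the A-series (A0 area = 1 m²): A8 = 52 × 74 mm.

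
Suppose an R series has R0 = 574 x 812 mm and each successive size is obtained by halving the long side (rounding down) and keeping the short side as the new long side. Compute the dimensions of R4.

R1: ⌊812/2⌋ × 574 = 406 × 574 mm
R2: ⌊574/2⌋ × 406 = 287 × 406 mm
R3: ⌊406/2⌋ × 287 = 203 × 287 mm
R4: ⌊287/2⌋ × 203 = 143 × 203 mm

143 × 203 mm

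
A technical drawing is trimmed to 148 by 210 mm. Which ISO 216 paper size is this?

A5 (148 × 210 mm)

Aspect ratio 210/148 ≈ 1.419 — close to the ISO √2 ≈ 1.414.
In the A-series (A0 area = 1 m²): A5 = 148 × 210 mm.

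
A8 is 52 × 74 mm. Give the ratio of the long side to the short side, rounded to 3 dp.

74 / 52 = 1.423
ISO 216 targets √2 ≈ 1.414; the +0.009 deviation is from mm rounding.

1.423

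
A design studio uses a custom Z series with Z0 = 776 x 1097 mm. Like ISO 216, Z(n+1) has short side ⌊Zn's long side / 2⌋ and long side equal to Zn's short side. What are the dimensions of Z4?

Z1: ⌊1097/2⌋ × 776 = 548 × 776 mm
Z2: ⌊776/2⌋ × 548 = 388 × 548 mm
Z3: ⌊548/2⌋ × 388 = 274 × 388 mm
Z4: ⌊388/2⌋ × 274 = 194 × 274 mm

194 × 274 mm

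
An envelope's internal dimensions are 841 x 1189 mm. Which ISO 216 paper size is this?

A0 (841 × 1189 mm)

Aspect ratio 1189/841 ≈ 1.414 — close to the ISO √2 ≈ 1.414.
In the A-series (A0 area = 1 m²): A0 = 841 × 1189 mm.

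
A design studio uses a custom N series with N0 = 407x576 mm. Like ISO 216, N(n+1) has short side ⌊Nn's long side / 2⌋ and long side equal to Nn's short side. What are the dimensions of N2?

203 × 288 mm

N1: ⌊576/2⌋ × 407 = 288 × 407 mm
N2: ⌊407/2⌋ × 288 = 203 × 288 mm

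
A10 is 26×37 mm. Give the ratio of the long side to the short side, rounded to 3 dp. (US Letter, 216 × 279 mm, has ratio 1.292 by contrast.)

37 / 26 = 1.423
ISO 216 targets √2 ≈ 1.414; the +0.009 deviation is from mm rounding.

1.423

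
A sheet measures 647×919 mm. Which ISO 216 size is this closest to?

Aspect ratio 919/647 ≈ 1.420 — close to the ISO √2 ≈ 1.414.
In the C-series (envelope sizes, between A and B): C1 = 648 × 917 mm.
Off by 3 mm total — nearest standard size.

C1 (648 × 917 mm)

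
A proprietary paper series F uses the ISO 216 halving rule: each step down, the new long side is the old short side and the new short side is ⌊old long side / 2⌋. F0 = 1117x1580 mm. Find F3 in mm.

395 × 558 mm

F1: ⌊1580/2⌋ × 1117 = 790 × 1117 mm
F2: ⌊1117/2⌋ × 790 = 558 × 790 mm
F3: ⌊790/2⌋ × 558 = 395 × 558 mm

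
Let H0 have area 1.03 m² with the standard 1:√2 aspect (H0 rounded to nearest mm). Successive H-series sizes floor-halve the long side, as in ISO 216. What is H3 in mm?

301 × 426 mm

Let H0's short side be w mm. w · w√2 = 1.03 m² = 1,030,000 mm², so w ≈ 853.4 mm and w√2 ≈ 1206.9 mm → H0 = 853 × 1207 mm.
H1: ⌊1207/2⌋ × 853 = 603 × 853 mm
H2: ⌊853/2⌋ × 603 = 426 × 603 mm
H3: ⌊603/2⌋ × 426 = 301 × 426 mm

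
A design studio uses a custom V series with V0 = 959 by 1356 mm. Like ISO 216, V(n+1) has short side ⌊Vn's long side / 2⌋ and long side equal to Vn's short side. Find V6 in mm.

V1 = 678 × 959 mm (from V0 by 1 halving).
V2: ⌊959/2⌋ × 678 = 479 × 678 mm
V3: ⌊678/2⌋ × 479 = 339 × 479 mm
V4: ⌊479/2⌋ × 339 = 239 × 339 mm
V5: ⌊339/2⌋ × 239 = 169 × 239 mm
V6: ⌊239/2⌋ × 169 = 119 × 169 mm

119 × 169 mm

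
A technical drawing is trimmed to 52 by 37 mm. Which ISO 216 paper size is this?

Aspect ratio 52/37 ≈ 1.405 — close to the ISO √2 ≈ 1.414.
In the A-series (A0 area = 1 m²): A9 = 37 × 52 mm.

A9 (37 × 52 mm)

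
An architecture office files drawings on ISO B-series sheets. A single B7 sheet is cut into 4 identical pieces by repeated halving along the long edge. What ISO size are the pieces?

4 = 2^2, so 2 halving steps.
B7 → B8 → … → B9 after 2 steps.

B9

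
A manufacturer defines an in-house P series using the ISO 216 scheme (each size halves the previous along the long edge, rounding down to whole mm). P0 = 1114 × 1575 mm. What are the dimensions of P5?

196 × 278 mm

P1 = 787 × 1114 mm (from P0 by 1 halving).
P2: ⌊1114/2⌋ × 787 = 557 × 787 mm
P3: ⌊787/2⌋ × 557 = 393 × 557 mm
P4: ⌊557/2⌋ × 393 = 278 × 393 mm
P5: ⌊393/2⌋ × 278 = 196 × 278 mm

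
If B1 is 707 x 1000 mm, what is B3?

B2: ⌊1000/2⌋ × 707 = 500 × 707 mm
B3: ⌊707/2⌋ × 500 = 353 × 500 mm

353 × 500 mm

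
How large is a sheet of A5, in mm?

148 × 210 mm

A0 = 841 × 1189 mm (A0 has area 1 m², aspect 1:√2).
A1: ⌊1189/2⌋ × 841 = 594 × 841 mm
A2: ⌊841/2⌋ × 594 = 420 × 594 mm
A3: ⌊594/2⌋ × 420 = 297 × 420 mm
A4: ⌊420/2⌋ × 297 = 210 × 297 mm
A5: ⌊297/2⌋ × 210 = 148 × 210 mm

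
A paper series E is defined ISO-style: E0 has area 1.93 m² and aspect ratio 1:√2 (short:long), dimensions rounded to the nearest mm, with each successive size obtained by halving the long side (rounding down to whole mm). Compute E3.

Let E0's short side be w mm. w · w√2 = 1.93 m² = 1,930,000 mm², so w ≈ 1168.2 mm and w√2 ≈ 1652.1 mm → E0 = 1168 × 1652 mm.
E1: ⌊1652/2⌋ × 1168 = 826 × 1168 mm
E2: ⌊1168/2⌋ × 826 = 584 × 826 mm
E3: ⌊826/2⌋ × 584 = 413 × 584 mm

413 × 584 mm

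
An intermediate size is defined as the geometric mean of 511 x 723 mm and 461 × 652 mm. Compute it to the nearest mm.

Short side: √(511 · 461) = √235571 ≈ 485.4 → 485 mm
Long side: √(723 · 652) = √471396 ≈ 686.6 → 687 mm

485 × 687 mm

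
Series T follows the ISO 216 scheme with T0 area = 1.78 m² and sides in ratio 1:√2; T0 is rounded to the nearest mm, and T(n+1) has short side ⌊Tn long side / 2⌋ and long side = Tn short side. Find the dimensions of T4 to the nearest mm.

280 × 396 mm

Let T0's short side be w mm. w · w√2 = 1.78 m² = 1,780,000 mm², so w ≈ 1121.9 mm and w√2 ≈ 1586.6 mm → T0 = 1122 × 1587 mm.
T1: ⌊1587/2⌋ × 1122 = 793 × 1122 mm
T2: ⌊1122/2⌋ × 793 = 561 × 793 mm
T3: ⌊793/2⌋ × 561 = 396 × 561 mm
T4: ⌊561/2⌋ × 396 = 280 × 396 mm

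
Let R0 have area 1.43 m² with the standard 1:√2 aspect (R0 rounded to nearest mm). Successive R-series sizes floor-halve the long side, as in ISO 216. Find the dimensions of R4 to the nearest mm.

Let R0's short side be w mm. w · w√2 = 1.43 m² = 1,430,000 mm², so w ≈ 1005.6 mm and w√2 ≈ 1422.1 mm → R0 = 1006 × 1422 mm.
R1: ⌊1422/2⌋ × 1006 = 711 × 1006 mm
R2: ⌊1006/2⌋ × 711 = 503 × 711 mm
R3: ⌊711/2⌋ × 503 = 355 × 503 mm
R4: ⌊503/2⌋ × 355 = 251 × 355 mm

251 × 355 mm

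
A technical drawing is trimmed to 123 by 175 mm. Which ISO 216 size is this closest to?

B6 (125 × 176 mm)

Aspect ratio 175/123 ≈ 1.423 — close to the ISO √2 ≈ 1.414.
In the B-series (B0 = 1000 × 1414 mm): B6 = 125 × 176 mm.
Off by 3 mm total — nearest standard size.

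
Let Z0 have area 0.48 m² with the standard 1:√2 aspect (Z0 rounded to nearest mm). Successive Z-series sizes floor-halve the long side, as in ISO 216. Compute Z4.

Let Z0's short side be w mm. w · w√2 = 0.48 m² = 480,000 mm², so w ≈ 582.6 mm and w√2 ≈ 823.9 mm → Z0 = 583 × 824 mm.
Z1: ⌊824/2⌋ × 583 = 412 × 583 mm
Z2: ⌊583/2⌋ × 412 = 291 × 412 mm
Z3: ⌊412/2⌋ × 291 = 206 × 291 mm
Z4: ⌊291/2⌋ × 206 = 145 × 206 mm

145 × 206 mm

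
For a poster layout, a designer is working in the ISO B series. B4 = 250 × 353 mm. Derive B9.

B5: ⌊353/2⌋ × 250 = 176 × 250 mm
B6: ⌊250/2⌋ × 176 = 125 × 176 mm
B7: ⌊176/2⌋ × 125 = 88 × 125 mm
B8: ⌊125/2⌋ × 88 = 62 × 88 mm
B9: ⌊88/2⌋ × 62 = 44 × 62 mm

44 × 62 mm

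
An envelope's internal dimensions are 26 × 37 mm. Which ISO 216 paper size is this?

A10 (26 × 37 mm)

Aspect ratio 37/26 ≈ 1.423 — close to the ISO √2 ≈ 1.414.
In the A-series (A0 area = 1 m²): A10 = 26 × 37 mm.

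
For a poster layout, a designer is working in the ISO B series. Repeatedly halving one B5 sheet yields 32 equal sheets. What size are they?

B10

32 = 2^5, so 5 halving steps.
B5 → B6 → … → B10 after 5 steps.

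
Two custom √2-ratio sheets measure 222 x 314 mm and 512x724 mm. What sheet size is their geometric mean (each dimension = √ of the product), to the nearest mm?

337 × 477 mm

Short side: √(222 · 512) = √113664 ≈ 337.1 → 337 mm
Long side: √(314 · 724) = √227336 ≈ 476.8 → 477 mm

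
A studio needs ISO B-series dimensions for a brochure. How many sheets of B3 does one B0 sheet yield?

8

Each ISO step halves the sheet: 1 × B0 → 2 × B1 → 4 × B2 → 8 × B3
From B0 to B3 is 3 halving steps: 2^3 = 8.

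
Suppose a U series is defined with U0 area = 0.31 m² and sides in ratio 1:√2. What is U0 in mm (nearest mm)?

Let the short side be w mm. Then w · w√2 = 0.31 m² = 310,000 mm².
w² = 310,000/√2, so w ≈ 468.2 mm; long side = w√2 ≈ 662.1 mm.

468 × 662 mm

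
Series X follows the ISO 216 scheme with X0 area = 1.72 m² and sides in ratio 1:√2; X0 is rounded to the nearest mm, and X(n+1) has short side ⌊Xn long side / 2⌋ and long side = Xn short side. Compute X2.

Let X0's short side be w mm. w · w√2 = 1.72 m² = 1,720,000 mm², so w ≈ 1102.8 mm and w√2 ≈ 1559.6 mm → X0 = 1103 × 1560 mm.
X1: ⌊1560/2⌋ × 1103 = 780 × 1103 mm
X2: ⌊1103/2⌋ × 780 = 551 × 780 mm

551 × 780 mm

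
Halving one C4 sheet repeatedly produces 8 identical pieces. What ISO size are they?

C7

8 = 2^3, so 3 halving steps.
C4 → C5 → … → C7 after 3 steps.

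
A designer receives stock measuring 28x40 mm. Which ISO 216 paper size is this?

Aspect ratio 40/28 ≈ 1.429 — close to the ISO √2 ≈ 1.414.
In the C-series (envelope sizes, between A and B): C10 = 28 × 40 mm.

C10 (28 × 40 mm)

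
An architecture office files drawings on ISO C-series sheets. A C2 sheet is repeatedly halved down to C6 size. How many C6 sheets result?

16

Each ISO step halves the sheet: 1 × C2 → 2 × C3 → 4 × C4 → 8 × C5 → …
From C2 to C6 is 4 halving steps: 2^4 = 16.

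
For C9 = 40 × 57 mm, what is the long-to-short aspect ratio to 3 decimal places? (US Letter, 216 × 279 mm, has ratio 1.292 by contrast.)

1.425

57 / 40 = 1.425
ISO 216 targets √2 ≈ 1.414; the +0.011 deviation is from mm rounding.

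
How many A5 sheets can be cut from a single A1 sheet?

16

Each ISO step halves the sheet: 1 × A1 → 2 × A2 → 4 × A3 → 8 × A4 → …
From A1 to A5 is 4 halving steps: 2^4 = 16.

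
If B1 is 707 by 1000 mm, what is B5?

B2: ⌊1000/2⌋ × 707 = 500 × 707 mm
B3: ⌊707/2⌋ × 500 = 353 × 500 mm
B4: ⌊500/2⌋ × 353 = 250 × 353 mm
B5: ⌊353/2⌋ × 250 = 176 × 250 mm

176 × 250 mm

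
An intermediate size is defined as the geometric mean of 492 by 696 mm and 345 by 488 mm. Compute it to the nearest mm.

412 × 583 mm

Short side: √(492 · 345) = √169740 ≈ 412.0 → 412 mm
Long side: √(696 · 488) = √339648 ≈ 582.8 → 583 mm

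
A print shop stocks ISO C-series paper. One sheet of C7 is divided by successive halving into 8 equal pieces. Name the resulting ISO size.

C10

8 = 2^3, so 3 halving steps.
C7 → C8 → … → C10 after 3 steps.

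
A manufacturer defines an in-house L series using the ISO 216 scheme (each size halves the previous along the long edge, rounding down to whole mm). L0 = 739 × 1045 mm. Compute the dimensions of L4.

L1: ⌊1045/2⌋ × 739 = 522 × 739 mm
L2: ⌊739/2⌋ × 522 = 369 × 522 mm
L3: ⌊522/2⌋ × 369 = 261 × 369 mm
L4: ⌊369/2⌋ × 261 = 184 × 261 mm

184 × 261 mm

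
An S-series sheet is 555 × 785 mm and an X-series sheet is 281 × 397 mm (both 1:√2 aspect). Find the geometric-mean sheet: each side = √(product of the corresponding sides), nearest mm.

Short side: √(555 · 281) = √155955 ≈ 394.9 → 395 mm
Long side: √(785 · 397) = √311645 ≈ 558.3 → 558 mm

395 × 558 mm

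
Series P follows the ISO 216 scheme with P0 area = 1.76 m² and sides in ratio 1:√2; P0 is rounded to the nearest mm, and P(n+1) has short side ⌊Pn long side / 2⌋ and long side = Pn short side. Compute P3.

Let P0's short side be w mm. w · w√2 = 1.76 m² = 1,760,000 mm², so w ≈ 1115.6 mm and w√2 ≈ 1577.7 mm → P0 = 1116 × 1578 mm.
P1: ⌊1578/2⌋ × 1116 = 789 × 1116 mm
P2: ⌊1116/2⌋ × 789 = 558 × 789 mm
P3: ⌊789/2⌋ × 558 = 394 × 558 mm

394 × 558 mm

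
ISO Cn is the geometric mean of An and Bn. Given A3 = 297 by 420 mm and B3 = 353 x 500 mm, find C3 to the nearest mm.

324 × 458 mm

Short side: √(297 · 353) = √104841 ≈ 323.8 → 324 mm
Long side: √(420 · 500) = √210000 ≈ 458.3 → 458 mm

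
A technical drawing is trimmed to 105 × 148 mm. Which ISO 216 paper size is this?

Aspect ratio 148/105 ≈ 1.410 — close to the ISO √2 ≈ 1.414.
In the A-series (A0 area = 1 m²): A6 = 105 × 148 mm.

A6 (105 × 148 mm)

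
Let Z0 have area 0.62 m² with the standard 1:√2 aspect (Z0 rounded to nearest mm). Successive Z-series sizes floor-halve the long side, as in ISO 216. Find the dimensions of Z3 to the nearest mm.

234 × 331 mm

Let Z0's short side be w mm. w · w√2 = 0.62 m² = 620,000 mm², so w ≈ 662.1 mm and w√2 ≈ 936.4 mm → Z0 = 662 × 936 mm.
Z1: ⌊936/2⌋ × 662 = 468 × 662 mm
Z2: ⌊662/2⌋ × 468 = 331 × 468 mm
Z3: ⌊468/2⌋ × 331 = 234 × 331 mm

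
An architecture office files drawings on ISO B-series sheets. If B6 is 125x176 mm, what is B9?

B7: ⌊176/2⌋ × 125 = 88 × 125 mm
B8: ⌊125/2⌋ × 88 = 62 × 88 mm
B9: ⌊88/2⌋ × 62 = 44 × 62 mm

44 × 62 mm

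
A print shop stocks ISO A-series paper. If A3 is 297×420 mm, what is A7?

74 × 105 mm

A4: ⌊420/2⌋ × 297 = 210 × 297 mm
A5: ⌊297/2⌋ × 210 = 148 × 210 mm
A6: ⌊210/2⌋ × 148 = 105 × 148 mm
A7: ⌊148/2⌋ × 105 = 74 × 105 mm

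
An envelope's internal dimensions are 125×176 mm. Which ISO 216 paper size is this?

Aspect ratio 176/125 ≈ 1.408 — close to the ISO √2 ≈ 1.414.
In the B-series (B0 = 1000 × 1414 mm): B6 = 125 × 176 mm.

B6 (125 × 176 mm)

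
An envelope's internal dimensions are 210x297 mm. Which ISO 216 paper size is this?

A4 (210 × 297 mm)

Aspect ratio 297/210 ≈ 1.414 — close to the ISO √2 ≈ 1.414.
In the A-series (A0 area = 1 m²): A4 = 210 × 297 mm.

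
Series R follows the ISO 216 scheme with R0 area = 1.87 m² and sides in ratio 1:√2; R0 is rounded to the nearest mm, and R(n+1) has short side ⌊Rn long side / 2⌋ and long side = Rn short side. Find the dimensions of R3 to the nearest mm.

406 × 575 mm

Let R0's short side be w mm. w · w√2 = 1.87 m² = 1,870,000 mm², so w ≈ 1149.9 mm and w√2 ≈ 1626.2 mm → R0 = 1150 × 1626 mm.
R1: ⌊1626/2⌋ × 1150 = 813 × 1150 mm
R2: ⌊1150/2⌋ × 813 = 575 × 813 mm
R3: ⌊813/2⌋ × 575 = 406 × 575 mm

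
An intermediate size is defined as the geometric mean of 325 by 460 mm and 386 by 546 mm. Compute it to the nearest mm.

354 × 501 mm

Short side: √(325 · 386) = √125450 ≈ 354.2 → 354 mm
Long side: √(460 · 546) = √251160 ≈ 501.2 → 501 mm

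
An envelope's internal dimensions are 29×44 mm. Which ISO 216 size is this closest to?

Aspect ratio 44/29 ≈ 1.517 (ISO target is √2 ≈ 1.414).
In the B-series (B0 = 1000 × 1414 mm): B10 = 31 × 44 mm.
Off by 2 mm total — nearest standard size.

B10 (31 × 44 mm)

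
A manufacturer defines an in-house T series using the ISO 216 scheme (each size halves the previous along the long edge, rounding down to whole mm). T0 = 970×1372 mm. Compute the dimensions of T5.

171 × 242 mm

T1: ⌊1372/2⌋ × 970 = 686 × 970 mm
T2: ⌊970/2⌋ × 686 = 485 × 686 mm
T3: ⌊686/2⌋ × 485 = 343 × 485 mm
T4: ⌊485/2⌋ × 343 = 242 × 343 mm
T5: ⌊343/2⌋ × 242 = 171 × 242 mm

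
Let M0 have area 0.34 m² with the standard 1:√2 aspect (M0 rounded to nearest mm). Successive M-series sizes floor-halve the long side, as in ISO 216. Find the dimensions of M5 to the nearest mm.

86 × 122 mm

Let M0's short side be w mm. w · w√2 = 0.34 m² = 340,000 mm², so w ≈ 490.3 mm and w√2 ≈ 693.4 mm → M0 = 490 × 693 mm.
M1: ⌊693/2⌋ × 490 = 346 × 490 mm
M2: ⌊490/2⌋ × 346 = 245 × 346 mm
M3: ⌊346/2⌋ × 245 = 173 × 245 mm
M4: ⌊245/2⌋ × 173 = 122 × 173 mm
M5: ⌊173/2⌋ × 122 = 86 × 122 mm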